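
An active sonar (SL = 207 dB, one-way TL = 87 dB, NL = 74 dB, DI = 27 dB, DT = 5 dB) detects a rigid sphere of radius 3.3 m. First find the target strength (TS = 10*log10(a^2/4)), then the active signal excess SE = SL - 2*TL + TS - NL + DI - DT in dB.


Step 1: TS = 10*log10(3.3^2/4) = 4.35 dB
Step 2: SE = SL - 2*TL + TS - NL + DI - DT = 207 - 2*87 + (4.35) - 74 + 27 - 5 = -14.65

-14.65 dB


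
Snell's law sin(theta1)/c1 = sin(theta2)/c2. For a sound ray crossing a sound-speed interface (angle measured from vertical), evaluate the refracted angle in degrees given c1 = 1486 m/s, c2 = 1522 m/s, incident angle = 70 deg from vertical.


sin(theta2) = (c2/c1)*sin(theta1) = (1522/1486)*sin(70 deg) = 0.96246
theta2 = arcsin(0.96246) = 74.25

74.25 deg


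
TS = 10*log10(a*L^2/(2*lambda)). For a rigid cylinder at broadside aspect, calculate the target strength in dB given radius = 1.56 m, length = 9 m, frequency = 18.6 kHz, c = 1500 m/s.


lambda = 1500/18600 = 0.08065 m
TS = 10*log10(1.56*9^2/(2*0.08065)) = 28.94

28.94 dB


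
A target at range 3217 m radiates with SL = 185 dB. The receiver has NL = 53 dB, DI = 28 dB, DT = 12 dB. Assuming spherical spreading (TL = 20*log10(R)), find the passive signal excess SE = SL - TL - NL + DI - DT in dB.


Step 1: TL = 20*log10(3217) = 70.15 dB
Step 2: SE = 185 - 70.15 - 53 + 28 - 12 = 77.85

77.85 dB


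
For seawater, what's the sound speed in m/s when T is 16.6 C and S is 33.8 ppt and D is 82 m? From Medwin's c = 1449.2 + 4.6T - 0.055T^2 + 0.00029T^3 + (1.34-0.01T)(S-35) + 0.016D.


c = 1449.2 + 4.6*16.6 - 0.055*16.6^2 + 0.00029*16.6^3 + (1.34 - 0.01*16.6)*(33.8 - 35) + 0.016*82 = 1511.63

1511.63 m/s


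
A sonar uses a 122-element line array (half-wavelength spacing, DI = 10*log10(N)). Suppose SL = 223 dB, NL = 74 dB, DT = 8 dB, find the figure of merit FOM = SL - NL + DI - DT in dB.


161.86 dB


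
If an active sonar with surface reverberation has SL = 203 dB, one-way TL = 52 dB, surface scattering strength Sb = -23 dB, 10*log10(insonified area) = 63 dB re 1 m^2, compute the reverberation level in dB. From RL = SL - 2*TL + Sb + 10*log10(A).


139 dB


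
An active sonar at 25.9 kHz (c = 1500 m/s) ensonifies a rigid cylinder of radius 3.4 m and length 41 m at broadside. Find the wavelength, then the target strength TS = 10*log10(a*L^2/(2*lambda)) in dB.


Step 1: lambda = c/f = 1500/25900 = 0.05792 m
Step 2: TS = 10*log10(a*L^2/(2*lambda)) = 10*log10(3.4*41^2/(2*0.05792)) = 46.93

46.93 dB


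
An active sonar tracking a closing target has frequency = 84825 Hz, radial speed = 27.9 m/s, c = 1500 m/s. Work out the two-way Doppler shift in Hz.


3155.49 Hz


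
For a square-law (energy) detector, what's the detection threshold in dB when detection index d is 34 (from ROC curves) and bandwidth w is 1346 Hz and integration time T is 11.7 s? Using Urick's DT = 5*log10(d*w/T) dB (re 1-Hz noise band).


DT = 5*log10(d*w/T) = 5*log10(34 * 1346 / 11.7) = 5*log10(3911.45) = 17.96

17.96 dB


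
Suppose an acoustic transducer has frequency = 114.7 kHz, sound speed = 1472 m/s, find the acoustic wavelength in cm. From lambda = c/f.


lambda = c/f = 1472 / 114700 = 0.0128 m = 1.28 cm

1.28 cm


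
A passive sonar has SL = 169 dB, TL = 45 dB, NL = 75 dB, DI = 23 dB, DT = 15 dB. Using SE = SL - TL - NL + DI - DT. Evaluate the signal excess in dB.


57 dB


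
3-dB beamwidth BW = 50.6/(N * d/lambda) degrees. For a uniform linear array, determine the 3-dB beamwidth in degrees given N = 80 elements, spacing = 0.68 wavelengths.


0.93 deg


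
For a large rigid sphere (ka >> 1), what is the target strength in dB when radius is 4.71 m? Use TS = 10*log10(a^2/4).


TS = 10*log10(4.71^2 / 4) = 10*log10(5.546025) = 7.44

7.44 dB


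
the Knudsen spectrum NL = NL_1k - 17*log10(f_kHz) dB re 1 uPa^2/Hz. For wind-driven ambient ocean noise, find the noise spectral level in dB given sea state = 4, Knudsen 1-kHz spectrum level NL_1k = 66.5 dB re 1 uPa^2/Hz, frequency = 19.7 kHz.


44.49 dB


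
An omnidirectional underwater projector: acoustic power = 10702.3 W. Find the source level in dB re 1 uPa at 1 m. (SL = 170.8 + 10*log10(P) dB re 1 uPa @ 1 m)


SL = 170.8 + 10*log10(10702.3) = 170.8 + 40.29 = 211.09

211.09 dB


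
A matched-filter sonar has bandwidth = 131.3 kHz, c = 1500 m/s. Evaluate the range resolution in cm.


0.57 cm


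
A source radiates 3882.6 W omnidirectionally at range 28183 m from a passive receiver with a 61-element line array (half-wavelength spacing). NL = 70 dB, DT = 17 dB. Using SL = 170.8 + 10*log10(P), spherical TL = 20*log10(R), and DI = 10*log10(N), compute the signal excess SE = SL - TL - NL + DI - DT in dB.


Step 1: SL = 170.8 + 10*log10(3882.6) = 206.69 dB
Step 2: TL = 20*log10(28183) = 89.0 dB
Step 3: DI = 10*log10(61) = 17.85 dB
Step 4: SE = SL - TL - NL + DI - DT = 206.69 - 89.0 - 70 + 17.85 - 17 = 48.54

48.54 dB


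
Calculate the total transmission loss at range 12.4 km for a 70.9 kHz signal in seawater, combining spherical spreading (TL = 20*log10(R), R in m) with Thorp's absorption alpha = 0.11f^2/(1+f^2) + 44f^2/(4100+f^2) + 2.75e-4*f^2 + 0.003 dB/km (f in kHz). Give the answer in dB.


Step 1 (Thorp): alpha = 0.11*5026.81/(1+5026.81) + 44*5026.81/(4100+5026.81) + 2.75e-4*5026.81 + 0.003 = 25.7294 dB/km
Step 2: TL_spread = 20*log10(12400) = 81.87 dB
Step 3: TL_abs = alpha*R = 25.7294 * 12.4 = 319.04 dB
Step 4: TL_total = 81.87 + 319.04 = 400.91

400.91 dB


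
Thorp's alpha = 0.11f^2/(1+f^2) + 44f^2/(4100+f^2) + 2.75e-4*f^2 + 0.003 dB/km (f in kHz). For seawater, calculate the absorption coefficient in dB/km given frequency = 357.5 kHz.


f^2 = 127806.25
alpha = 0.11*127806.25/(1+127806.25) + 44*127806.25/(4100+127806.25) + 2.75e-4*127806.25 + 0.003 = 77.892

77.892 dB/km


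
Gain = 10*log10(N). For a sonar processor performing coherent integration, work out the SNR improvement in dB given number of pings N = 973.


Gain = 10*log10(973) = 29.88

29.88 dB


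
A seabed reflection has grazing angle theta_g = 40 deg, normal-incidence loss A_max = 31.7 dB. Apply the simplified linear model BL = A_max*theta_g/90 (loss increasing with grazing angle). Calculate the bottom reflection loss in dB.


BL = A_max * theta_g / 90 = 31.7 * 40 / 90 = 14.09

14.09 dB


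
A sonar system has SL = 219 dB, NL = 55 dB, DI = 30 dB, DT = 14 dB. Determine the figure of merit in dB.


180 dB


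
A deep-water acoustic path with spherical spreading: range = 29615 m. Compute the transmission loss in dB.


89.43 dB


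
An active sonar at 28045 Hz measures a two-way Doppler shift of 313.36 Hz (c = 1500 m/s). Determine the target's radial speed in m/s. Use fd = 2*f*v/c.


From fd = 2*f*v/c, v = c*fd/(2*f) = 1500 * 313.36 / (2*28045) = 8.38

8.38 m/s


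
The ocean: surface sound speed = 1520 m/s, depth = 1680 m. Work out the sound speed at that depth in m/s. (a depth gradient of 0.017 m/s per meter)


c = 1520 + 0.017 * 1680 = 1548.56

1548.56 m/s


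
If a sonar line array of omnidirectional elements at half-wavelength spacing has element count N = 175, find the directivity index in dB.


DI = 10*log10(175) = 22.43

22.43 dB


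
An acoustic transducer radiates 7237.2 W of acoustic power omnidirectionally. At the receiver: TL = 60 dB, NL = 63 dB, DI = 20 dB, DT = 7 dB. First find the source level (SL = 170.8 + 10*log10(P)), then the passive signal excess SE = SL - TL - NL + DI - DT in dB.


Step 1: SL = 170.8 + 10*log10(7237.2) = 209.4 dB
Step 2: SE = SL - TL - NL + DI - DT = 209.4 - 60 - 63 + 20 - 7 = 99.4

99.4 dB


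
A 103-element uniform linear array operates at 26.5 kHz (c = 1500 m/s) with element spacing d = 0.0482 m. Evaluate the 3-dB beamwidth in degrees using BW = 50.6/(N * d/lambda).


Step 1: lambda = 1500/26500 = 0.0566 m
Step 2: d/lambda = 0.0482/0.0566 = 0.8516
Step 3: BW = 50.6/(N * d/lambda) = 50.6/(103 * 0.8516) = 0.58

0.58 deg


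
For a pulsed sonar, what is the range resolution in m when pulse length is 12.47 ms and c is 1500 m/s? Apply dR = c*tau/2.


9.3525 m


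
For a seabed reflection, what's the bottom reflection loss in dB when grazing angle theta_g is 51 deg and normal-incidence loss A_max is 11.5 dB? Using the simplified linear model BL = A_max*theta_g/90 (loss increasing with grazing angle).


BL = A_max * theta_g / 90 = 11.5 * 51 / 90 = 6.52

6.52 dB


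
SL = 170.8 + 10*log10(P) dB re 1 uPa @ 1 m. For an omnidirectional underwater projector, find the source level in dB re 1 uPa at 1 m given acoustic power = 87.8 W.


SL = 170.8 + 10*log10(87.8) = 170.8 + 19.43 = 190.23

190.23 dB


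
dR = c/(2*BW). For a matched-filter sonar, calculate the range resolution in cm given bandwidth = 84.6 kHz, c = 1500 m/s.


dR = c/(2*BW) = 1500 / (2 * 84.6e3) = 0.0089 m = 0.89 cm

0.89 cm


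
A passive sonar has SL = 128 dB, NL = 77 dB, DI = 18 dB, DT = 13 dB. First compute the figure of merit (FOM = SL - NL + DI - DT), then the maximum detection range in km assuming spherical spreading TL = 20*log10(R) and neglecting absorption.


Step 1: FOM = SL - NL + DI - DT = 128 - 77 + 18 - 13 = 56 dB
Step 2: at max range FOM = TL = 20*log10(R), so R = 10^(56/20) = 630.96 m = 0.63 km

0.63 km


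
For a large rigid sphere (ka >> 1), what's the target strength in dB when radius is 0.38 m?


TS = 10*log10(0.38^2 / 4) = 10*log10(0.0361) = -14.42

-14.42 dB


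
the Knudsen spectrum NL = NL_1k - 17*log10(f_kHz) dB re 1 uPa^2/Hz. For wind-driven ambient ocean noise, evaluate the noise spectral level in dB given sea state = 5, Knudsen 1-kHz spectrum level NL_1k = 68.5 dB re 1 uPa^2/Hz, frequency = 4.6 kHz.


57.23 dB


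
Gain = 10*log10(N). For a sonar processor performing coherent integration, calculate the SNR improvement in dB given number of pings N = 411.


26.14 dB


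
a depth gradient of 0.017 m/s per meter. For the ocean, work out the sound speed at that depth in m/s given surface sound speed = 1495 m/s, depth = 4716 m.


c = 1495 + 0.017 * 4716 = 1575.172

1575.172 m/s


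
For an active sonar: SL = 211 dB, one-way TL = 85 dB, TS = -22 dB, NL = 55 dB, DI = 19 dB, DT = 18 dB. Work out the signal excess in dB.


-35 dB


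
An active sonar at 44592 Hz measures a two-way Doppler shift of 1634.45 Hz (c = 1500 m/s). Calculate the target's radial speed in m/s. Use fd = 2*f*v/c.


From fd = 2*f*v/c, v = c*fd/(2*f) = 1500 * 1634.45 / (2*44592) = 27.49

27.49 m/s


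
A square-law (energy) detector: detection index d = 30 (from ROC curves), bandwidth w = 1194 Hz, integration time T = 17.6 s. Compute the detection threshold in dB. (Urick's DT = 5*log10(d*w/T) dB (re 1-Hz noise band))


DT = 5*log10(d*w/T) = 5*log10(30 * 1194 / 17.6) = 5*log10(2035.23) = 16.54

16.54 dB


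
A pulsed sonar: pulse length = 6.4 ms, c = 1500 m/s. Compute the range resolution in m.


4.8 m


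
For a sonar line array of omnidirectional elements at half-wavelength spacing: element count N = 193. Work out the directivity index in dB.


DI = 10*log10(193) = 22.86

22.86 dB


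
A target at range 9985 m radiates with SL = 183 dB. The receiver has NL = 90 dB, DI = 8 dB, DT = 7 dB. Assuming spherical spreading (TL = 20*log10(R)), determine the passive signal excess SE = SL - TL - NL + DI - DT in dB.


Step 1: TL = 20*log10(9985) = 79.99 dB
Step 2: SE = 183 - 79.99 - 90 + 8 - 7 = 14.01

14.01 dB


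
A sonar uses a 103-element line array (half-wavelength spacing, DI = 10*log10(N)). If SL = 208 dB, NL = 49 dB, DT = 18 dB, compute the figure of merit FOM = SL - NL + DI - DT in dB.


Step 1: DI = 10*log10(103) = 20.13 dB
Step 2: FOM = SL - NL + DI - DT = 208 - 49 + 20.13 - 18 = 161.13

161.13 dB


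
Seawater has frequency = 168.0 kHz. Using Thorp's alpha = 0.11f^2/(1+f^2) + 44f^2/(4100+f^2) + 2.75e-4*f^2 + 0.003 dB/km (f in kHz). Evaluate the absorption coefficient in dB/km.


46.294 dB/km


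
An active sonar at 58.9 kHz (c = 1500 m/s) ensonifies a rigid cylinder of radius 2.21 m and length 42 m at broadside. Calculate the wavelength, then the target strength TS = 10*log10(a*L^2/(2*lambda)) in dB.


Step 1: lambda = c/f = 1500/58900 = 0.02547 m
Step 2: TS = 10*log10(a*L^2/(2*lambda)) = 10*log10(2.21*42^2/(2*0.02547)) = 48.84

48.84 dB


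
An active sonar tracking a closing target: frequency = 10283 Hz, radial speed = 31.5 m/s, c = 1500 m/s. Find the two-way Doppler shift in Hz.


fd = 2*f*v/c = 2 * 10283 * 31.5 / 1500 = 431.89

431.89 Hz


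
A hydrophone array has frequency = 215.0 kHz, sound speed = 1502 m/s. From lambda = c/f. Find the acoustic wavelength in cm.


0.7 cm


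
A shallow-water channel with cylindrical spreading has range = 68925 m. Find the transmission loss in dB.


TL = 10*log10(68925) = 48.38

48.38 dB


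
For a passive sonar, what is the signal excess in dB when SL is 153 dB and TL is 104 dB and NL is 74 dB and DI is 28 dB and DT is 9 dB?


SE = SL - TL - NL + DI - DT = 153 - 104 - 74 + 28 - 9 = -6

-6 dB


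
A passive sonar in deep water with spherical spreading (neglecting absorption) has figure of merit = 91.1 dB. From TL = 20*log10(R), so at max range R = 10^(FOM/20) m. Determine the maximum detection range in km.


35.89 km


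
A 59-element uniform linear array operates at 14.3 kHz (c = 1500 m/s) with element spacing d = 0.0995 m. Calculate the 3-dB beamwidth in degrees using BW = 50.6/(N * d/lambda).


Step 1: lambda = 1500/14300 = 0.1049 m
Step 2: d/lambda = 0.0995/0.1049 = 0.9485
Step 3: BW = 50.6/(N * d/lambda) = 50.6/(59 * 0.9485) = 0.9

0.9 deg


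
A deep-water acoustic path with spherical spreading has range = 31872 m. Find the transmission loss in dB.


TL = 20*log10(31872) = 90.07

90.07 dB


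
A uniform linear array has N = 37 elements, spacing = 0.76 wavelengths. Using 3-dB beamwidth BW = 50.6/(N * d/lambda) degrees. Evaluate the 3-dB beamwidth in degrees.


BW = 50.6 / (37 * 0.76) = 50.6 / 28.12 = 1.8

1.8 deg


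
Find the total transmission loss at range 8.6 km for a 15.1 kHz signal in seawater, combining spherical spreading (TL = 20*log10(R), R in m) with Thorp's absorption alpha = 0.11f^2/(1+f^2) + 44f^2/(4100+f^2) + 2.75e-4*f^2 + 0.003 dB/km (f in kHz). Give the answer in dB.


100.13 dB


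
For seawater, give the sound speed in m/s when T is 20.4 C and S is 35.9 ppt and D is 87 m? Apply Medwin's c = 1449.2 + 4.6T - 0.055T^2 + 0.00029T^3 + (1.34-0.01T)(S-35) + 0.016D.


c = 1449.2 + 4.6*20.4 - 0.055*20.4^2 + 0.00029*20.4^3 + (1.34 - 0.01*20.4)*(35.9 - 35) + 0.016*87 = 1525.03

1525.03 m/s


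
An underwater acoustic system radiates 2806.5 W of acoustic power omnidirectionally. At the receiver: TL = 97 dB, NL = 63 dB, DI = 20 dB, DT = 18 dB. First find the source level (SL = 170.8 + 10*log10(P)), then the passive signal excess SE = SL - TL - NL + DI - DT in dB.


Step 1: SL = 170.8 + 10*log10(2806.5) = 205.28 dB
Step 2: SE = SL - TL - NL + DI - DT = 205.28 - 97 - 63 + 20 - 18 = 47.28

47.28 dB


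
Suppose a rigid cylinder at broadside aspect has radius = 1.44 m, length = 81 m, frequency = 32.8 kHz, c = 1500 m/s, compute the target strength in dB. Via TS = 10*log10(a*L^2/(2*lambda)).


lambda = 1500/32800 = 0.04573 m
TS = 10*log10(1.44*81^2/(2*0.04573)) = 50.14

50.14 dB


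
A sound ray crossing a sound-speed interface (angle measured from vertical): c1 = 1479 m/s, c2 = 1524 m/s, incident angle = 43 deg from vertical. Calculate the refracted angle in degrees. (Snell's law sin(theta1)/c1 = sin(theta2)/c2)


sin(theta2) = (c2/c1)*sin(theta1) = (1524/1479)*sin(43 deg) = 0.70275
theta2 = arcsin(0.70275) = 44.65

44.65 deg


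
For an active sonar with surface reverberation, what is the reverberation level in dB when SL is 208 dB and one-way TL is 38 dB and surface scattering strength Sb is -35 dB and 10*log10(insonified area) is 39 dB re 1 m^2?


RL = SL - 2*TL + Sb + 10*log10(A) = 208 - 2*38 + (-35) + 39 = 136

136 dB


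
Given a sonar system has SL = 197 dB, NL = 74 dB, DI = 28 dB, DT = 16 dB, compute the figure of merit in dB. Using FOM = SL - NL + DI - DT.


FOM = SL - NL + DI - DT = 197 - 74 + 28 - 16 = 135

135 dB


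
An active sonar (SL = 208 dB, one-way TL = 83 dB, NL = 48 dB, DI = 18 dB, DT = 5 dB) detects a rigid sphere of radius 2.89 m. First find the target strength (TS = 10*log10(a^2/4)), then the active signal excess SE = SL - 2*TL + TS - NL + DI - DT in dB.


Step 1: TS = 10*log10(2.89^2/4) = 3.2 dB
Step 2: SE = SL - 2*TL + TS - NL + DI - DT = 208 - 2*83 + (3.2) - 48 + 18 - 5 = 10.2

10.2 dB


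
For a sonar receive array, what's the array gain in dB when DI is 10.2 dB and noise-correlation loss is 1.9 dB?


AG = DI - L_corr = 10.2 - 1.9 = 8.3

8.3 dB


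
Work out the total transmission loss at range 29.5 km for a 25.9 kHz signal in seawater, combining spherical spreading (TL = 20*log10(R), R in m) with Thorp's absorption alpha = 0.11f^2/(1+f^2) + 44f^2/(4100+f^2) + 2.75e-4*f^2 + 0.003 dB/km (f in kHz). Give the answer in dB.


Step 1 (Thorp): alpha = 0.11*670.81/(1+670.81) + 44*670.81/(4100+670.81) + 2.75e-4*670.81 + 0.003 = 6.484 dB/km
Step 2: TL_spread = 20*log10(29500) = 89.4 dB
Step 3: TL_abs = alpha*R = 6.484 * 29.5 = 191.28 dB
Step 4: TL_total = 89.4 + 191.28 = 280.68

280.68 dB


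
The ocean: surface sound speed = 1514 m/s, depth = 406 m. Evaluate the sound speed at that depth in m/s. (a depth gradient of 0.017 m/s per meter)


1520.902 m/s


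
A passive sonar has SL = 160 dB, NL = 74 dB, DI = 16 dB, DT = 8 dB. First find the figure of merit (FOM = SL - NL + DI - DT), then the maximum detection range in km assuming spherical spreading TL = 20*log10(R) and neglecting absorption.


Step 1: FOM = SL - NL + DI - DT = 160 - 74 + 16 - 8 = 94 dB
Step 2: at max range FOM = TL = 20*log10(R), so R = 10^(94/20) = 50118.72 m = 50.12 km

50.12 km


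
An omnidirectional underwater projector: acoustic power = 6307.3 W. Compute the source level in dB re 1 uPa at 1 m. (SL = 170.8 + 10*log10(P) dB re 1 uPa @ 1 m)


SL = 170.8 + 10*log10(6307.3) = 170.8 + 38.0 = 208.8

208.8 dB


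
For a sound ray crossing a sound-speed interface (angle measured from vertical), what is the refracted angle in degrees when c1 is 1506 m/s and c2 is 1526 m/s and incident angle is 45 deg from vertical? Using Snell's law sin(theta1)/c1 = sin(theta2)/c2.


sin(theta2) = (c2/c1)*sin(theta1) = (1526/1506)*sin(45 deg) = 0.7165
theta2 = arcsin(0.7165) = 45.77

45.77 deg


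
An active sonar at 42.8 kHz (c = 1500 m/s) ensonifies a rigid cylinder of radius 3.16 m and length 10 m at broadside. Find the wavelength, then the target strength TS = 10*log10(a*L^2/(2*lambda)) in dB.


Step 1: lambda = c/f = 1500/42800 = 0.03505 m
Step 2: TS = 10*log10(a*L^2/(2*lambda)) = 10*log10(3.16*10^2/(2*0.03505)) = 36.54

36.54 dB


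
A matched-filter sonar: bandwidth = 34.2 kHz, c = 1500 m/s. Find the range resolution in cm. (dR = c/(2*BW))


dR = c/(2*BW) = 1500 / (2 * 34.2e3) = 0.0219 m = 2.19 cm

2.19 cm


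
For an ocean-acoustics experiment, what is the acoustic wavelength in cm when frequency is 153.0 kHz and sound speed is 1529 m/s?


1.0 cm


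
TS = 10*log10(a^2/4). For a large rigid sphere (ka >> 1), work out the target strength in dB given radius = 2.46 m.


TS = 10*log10(2.46^2 / 4) = 10*log10(1.5129) = 1.8

1.8 dB


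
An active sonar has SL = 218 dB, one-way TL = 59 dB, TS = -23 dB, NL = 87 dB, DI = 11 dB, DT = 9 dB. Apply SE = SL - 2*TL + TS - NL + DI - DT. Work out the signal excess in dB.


-8 dB


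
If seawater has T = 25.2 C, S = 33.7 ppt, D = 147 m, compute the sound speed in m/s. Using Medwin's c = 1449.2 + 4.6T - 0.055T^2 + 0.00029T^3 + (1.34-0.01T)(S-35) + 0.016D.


c = 1449.2 + 4.6*25.2 - 0.055*25.2^2 + 0.00029*25.2^3 + (1.34 - 0.01*25.2)*(33.7 - 35) + 0.016*147 = 1535.77

1535.77 m/s


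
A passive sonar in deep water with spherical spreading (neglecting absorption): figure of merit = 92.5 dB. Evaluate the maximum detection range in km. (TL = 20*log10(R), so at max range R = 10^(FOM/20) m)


42.17 km


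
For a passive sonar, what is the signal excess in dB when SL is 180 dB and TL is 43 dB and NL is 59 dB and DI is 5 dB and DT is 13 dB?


SE = SL - TL - NL + DI - DT = 180 - 43 - 59 + 5 - 13 = 70

70 dB


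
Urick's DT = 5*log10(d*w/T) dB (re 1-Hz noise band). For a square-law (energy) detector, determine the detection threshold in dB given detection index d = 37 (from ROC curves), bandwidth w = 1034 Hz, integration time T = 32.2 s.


DT = 5*log10(d*w/T) = 5*log10(37 * 1034 / 32.2) = 5*log10(1188.14) = 15.37

15.37 dB


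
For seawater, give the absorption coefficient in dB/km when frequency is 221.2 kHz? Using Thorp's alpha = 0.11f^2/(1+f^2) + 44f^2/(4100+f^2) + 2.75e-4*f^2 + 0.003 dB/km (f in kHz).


f^2 = 48929.44
alpha = 0.11*48929.44/(1+48929.44) + 44*48929.44/(4100+48929.44) + 2.75e-4*48929.44 + 0.003 = 54.167

54.167 dB/km


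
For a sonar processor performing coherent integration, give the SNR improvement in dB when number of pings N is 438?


Gain = 10*log10(438) = 26.41

26.41 dB


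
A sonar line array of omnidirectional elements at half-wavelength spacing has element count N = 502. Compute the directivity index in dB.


DI = 10*log10(502) = 27.01

27.01 dB


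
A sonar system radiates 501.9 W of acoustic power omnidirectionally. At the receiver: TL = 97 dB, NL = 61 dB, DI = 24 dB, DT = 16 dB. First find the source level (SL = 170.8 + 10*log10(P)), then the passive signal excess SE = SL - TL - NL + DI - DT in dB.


Step 1: SL = 170.8 + 10*log10(501.9) = 197.81 dB
Step 2: SE = SL - TL - NL + DI - DT = 197.81 - 97 - 61 + 24 - 16 = 47.81

47.81 dB


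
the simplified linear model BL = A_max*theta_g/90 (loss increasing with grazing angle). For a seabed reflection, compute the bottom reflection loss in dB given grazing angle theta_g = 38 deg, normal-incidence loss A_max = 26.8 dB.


BL = A_max * theta_g / 90 = 26.8 * 38 / 90 = 11.32

11.32 dB


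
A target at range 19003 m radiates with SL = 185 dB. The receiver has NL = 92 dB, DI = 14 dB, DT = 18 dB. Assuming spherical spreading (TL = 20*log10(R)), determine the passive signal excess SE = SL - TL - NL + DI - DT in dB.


3.42 dB


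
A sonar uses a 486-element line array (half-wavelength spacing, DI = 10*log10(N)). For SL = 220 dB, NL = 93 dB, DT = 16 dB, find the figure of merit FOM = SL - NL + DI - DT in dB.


137.87 dB


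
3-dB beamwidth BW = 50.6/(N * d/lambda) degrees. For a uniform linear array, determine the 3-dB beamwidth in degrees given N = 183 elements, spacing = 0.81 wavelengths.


BW = 50.6 / (183 * 0.81) = 50.6 / 148.23 = 0.34

0.34 deg


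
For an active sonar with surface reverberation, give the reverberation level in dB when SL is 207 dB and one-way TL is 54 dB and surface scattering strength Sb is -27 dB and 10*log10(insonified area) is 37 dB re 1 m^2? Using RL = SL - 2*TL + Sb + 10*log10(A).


RL = SL - 2*TL + Sb + 10*log10(A) = 207 - 2*54 + (-27) + 37 = 109

109 dB


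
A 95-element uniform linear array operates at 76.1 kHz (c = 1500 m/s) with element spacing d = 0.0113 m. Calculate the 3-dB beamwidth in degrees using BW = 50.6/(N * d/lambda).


Step 1: lambda = 1500/76100 = 0.01971 m
Step 2: d/lambda = 0.0113/0.01971 = 0.5733
Step 3: BW = 50.6/(N * d/lambda) = 50.6/(95 * 0.5733) = 0.93

0.93 deg


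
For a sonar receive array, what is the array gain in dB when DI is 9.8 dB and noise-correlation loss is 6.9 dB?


AG = DI - L_corr = 9.8 - 6.9 = 2.9

2.9 dB


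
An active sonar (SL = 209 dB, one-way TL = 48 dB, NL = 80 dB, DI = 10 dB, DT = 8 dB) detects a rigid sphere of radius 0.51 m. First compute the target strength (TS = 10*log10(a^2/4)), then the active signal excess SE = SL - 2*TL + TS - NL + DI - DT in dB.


Step 1: TS = 10*log10(0.51^2/4) = -11.87 dB
Step 2: SE = SL - 2*TL + TS - NL + DI - DT = 209 - 2*48 + (-11.87) - 80 + 10 - 8 = 23.13

23.13 dB


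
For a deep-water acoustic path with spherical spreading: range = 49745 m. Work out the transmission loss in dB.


TL = 20*log10(49745) = 93.93

93.93 dB


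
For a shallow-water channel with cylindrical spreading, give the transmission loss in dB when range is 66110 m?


48.2 dB


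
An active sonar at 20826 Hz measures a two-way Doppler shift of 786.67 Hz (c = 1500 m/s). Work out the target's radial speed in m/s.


From fd = 2*f*v/c, v = c*fd/(2*f) = 1500 * 786.67 / (2*20826) = 28.33

28.33 m/s


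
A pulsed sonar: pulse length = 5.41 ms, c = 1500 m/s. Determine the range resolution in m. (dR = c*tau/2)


4.0575 m


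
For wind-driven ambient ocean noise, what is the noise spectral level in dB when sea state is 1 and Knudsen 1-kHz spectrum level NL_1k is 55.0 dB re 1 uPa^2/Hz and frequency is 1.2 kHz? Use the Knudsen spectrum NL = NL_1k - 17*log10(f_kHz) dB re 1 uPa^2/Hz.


NL = NL_1k - 17*log10(f_kHz) = 55.0 - 17*log10(1.2) = 55.0 - (1.35) = 53.65

53.65 dB


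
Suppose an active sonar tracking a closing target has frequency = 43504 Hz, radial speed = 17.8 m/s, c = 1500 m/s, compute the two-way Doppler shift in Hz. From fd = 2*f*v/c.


fd = 2*f*v/c = 2 * 43504 * 17.8 / 1500 = 1032.49

1032.49 Hz


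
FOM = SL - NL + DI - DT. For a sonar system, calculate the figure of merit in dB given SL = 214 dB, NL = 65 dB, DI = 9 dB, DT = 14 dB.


FOM = SL - NL + DI - DT = 214 - 65 + 9 - 14 = 144

144 dB


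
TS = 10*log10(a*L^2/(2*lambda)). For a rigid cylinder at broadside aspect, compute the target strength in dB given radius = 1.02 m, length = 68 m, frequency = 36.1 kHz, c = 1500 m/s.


47.54 dB


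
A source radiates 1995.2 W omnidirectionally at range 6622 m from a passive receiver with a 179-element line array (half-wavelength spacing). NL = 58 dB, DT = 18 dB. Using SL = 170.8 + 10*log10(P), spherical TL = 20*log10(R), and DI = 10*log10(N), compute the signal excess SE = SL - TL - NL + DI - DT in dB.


73.91 dB


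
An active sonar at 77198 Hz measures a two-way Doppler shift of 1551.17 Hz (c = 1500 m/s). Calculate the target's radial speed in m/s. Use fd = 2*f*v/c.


15.07 m/s


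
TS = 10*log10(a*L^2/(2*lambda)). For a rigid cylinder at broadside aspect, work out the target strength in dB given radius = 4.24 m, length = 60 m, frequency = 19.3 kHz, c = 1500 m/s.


lambda = 1500/19300 = 0.07772 m
TS = 10*log10(4.24*60^2/(2*0.07772)) = 49.92

49.92 dB


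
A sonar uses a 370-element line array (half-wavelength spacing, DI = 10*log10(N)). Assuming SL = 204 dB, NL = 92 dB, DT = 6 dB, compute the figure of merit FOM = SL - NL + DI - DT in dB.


Step 1: DI = 10*log10(370) = 25.68 dB
Step 2: FOM = SL - NL + DI - DT = 204 - 92 + 25.68 - 6 = 131.68

131.68 dB


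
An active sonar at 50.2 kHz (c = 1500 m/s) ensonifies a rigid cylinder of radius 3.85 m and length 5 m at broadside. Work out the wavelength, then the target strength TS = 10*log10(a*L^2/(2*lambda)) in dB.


Step 1: lambda = c/f = 1500/50200 = 0.02988 m
Step 2: TS = 10*log10(a*L^2/(2*lambda)) = 10*log10(3.85*5^2/(2*0.02988)) = 32.07

32.07 dB


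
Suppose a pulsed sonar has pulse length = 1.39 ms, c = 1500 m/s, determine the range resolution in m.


dR = c*tau/2 = 1500 * 1.39e-3 / 2 = 1.0425

1.0425 m


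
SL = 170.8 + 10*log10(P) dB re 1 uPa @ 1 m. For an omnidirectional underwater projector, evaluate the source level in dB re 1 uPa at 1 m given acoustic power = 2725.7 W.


205.15 dB


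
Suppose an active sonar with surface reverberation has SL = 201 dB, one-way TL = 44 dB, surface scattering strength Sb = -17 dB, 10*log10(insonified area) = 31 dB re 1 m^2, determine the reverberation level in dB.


127 dB


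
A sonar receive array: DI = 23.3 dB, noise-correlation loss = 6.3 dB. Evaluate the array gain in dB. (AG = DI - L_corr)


AG = DI - L_corr = 23.3 - 6.3 = 17.0

17.0 dB


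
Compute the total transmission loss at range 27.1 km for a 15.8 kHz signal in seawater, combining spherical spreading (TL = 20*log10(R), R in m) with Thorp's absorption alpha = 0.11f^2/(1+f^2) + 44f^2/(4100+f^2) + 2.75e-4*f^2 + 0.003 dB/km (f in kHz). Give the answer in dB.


Step 1 (Thorp): alpha = 0.11*249.64/(1+249.64) + 44*249.64/(4100+249.64) + 2.75e-4*249.64 + 0.003 = 2.7065 dB/km
Step 2: TL_spread = 20*log10(27100) = 88.66 dB
Step 3: TL_abs = alpha*R = 2.7065 * 27.1 = 73.35 dB
Step 4: TL_total = 88.66 + 73.35 = 162.01

162.01 dB


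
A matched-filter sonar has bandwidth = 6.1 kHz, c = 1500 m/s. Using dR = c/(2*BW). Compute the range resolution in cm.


dR = c/(2*BW) = 1500 / (2 * 6.1e3) = 0.123 m = 12.3 cm

12.3 cm


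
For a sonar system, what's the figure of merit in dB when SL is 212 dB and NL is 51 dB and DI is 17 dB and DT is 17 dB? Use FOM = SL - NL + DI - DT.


FOM = SL - NL + DI - DT = 212 - 51 + 17 - 17 = 161

161 dB


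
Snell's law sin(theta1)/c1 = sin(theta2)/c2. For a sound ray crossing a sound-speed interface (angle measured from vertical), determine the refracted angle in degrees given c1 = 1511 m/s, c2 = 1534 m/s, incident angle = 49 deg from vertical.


sin(theta2) = (c2/c1)*sin(theta1) = (1534/1511)*sin(49 deg) = 0.7662
theta2 = arcsin(0.7662) = 50.01

50.01 deg


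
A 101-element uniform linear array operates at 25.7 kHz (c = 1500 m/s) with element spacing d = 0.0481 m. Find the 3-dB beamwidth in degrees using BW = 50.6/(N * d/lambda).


0.61 deg


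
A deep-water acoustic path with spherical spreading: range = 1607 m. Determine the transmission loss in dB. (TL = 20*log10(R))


TL = 20*log10(1607) = 64.12

64.12 dB


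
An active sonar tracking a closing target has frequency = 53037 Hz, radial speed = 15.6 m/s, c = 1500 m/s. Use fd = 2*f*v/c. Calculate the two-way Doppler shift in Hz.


fd = 2*f*v/c = 2 * 53037 * 15.6 / 1500 = 1103.17

1103.17 Hz


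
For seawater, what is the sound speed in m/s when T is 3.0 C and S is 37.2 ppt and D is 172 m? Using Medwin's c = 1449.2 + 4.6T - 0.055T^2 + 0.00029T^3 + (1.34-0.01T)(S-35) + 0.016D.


1468.15 m/s


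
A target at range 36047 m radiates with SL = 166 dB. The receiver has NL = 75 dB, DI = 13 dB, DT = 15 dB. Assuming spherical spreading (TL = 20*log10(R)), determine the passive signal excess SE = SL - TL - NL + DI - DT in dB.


Step 1: TL = 20*log10(36047) = 91.14 dB
Step 2: SE = 166 - 91.14 - 75 + 13 - 15 = -2.14

-2.14 dB


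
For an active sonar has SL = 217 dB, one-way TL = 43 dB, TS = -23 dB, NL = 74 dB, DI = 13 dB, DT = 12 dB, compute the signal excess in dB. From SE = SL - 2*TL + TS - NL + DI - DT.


SE = SL - 2*TL + TS - NL + DI - DT = 217 - 2*43 + (-23) - 74 + 13 - 12 = 35

35 dB


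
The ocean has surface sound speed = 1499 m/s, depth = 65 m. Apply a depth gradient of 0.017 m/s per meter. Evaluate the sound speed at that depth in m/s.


c = 1499 + 0.017 * 65 = 1500.105

1500.105 m/s


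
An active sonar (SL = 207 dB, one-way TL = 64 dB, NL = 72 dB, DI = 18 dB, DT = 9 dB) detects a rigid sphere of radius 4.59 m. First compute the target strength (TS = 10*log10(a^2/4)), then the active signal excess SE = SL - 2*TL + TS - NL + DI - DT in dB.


Step 1: TS = 10*log10(4.59^2/4) = 7.22 dB
Step 2: SE = SL - 2*TL + TS - NL + DI - DT = 207 - 2*64 + (7.22) - 72 + 18 - 9 = 23.22

23.22 dB


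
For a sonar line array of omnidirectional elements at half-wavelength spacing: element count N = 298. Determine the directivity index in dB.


24.74 dB


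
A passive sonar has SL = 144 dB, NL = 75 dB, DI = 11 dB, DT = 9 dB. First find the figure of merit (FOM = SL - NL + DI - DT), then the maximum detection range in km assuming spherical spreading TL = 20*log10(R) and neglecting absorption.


Step 1: FOM = SL - NL + DI - DT = 144 - 75 + 11 - 9 = 71 dB
Step 2: at max range FOM = TL = 20*log10(R), so R = 10^(71/20) = 3548.13 m = 3.55 km

3.55 km


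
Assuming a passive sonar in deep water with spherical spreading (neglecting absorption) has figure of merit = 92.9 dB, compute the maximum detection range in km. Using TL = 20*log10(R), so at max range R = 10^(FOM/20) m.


44.16 km


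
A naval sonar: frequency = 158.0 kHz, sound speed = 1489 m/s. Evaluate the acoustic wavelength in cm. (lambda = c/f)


lambda = c/f = 1489 / 158000 = 0.0094 m = 0.94 cm

0.94 cm


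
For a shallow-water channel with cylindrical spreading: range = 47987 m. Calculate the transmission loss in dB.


46.81 dB


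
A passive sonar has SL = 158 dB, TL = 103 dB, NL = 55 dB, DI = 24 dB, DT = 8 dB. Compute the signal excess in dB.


SE = SL - TL - NL + DI - DT = 158 - 103 - 55 + 24 - 8 = 16

16 dB


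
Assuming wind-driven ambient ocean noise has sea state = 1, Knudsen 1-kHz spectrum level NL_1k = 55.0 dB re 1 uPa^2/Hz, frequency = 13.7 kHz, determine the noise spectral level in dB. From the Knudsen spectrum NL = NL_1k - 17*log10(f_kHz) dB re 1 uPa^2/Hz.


NL = NL_1k - 17*log10(f_kHz) = 55.0 - 17*log10(13.7) = 55.0 - (19.32) = 35.68

35.68 dB


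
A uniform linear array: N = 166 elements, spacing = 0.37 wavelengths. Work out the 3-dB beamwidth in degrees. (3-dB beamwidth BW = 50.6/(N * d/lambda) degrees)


0.82 deg


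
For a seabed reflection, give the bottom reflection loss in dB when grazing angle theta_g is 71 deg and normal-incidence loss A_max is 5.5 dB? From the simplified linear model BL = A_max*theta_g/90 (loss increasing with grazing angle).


BL = A_max * theta_g / 90 = 5.5 * 71 / 90 = 4.34

4.34 dB


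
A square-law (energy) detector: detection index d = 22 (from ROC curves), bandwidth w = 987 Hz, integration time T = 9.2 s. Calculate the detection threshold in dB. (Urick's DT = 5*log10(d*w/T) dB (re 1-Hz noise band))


DT = 5*log10(d*w/T) = 5*log10(22 * 987 / 9.2) = 5*log10(2360.22) = 16.86

16.86 dB


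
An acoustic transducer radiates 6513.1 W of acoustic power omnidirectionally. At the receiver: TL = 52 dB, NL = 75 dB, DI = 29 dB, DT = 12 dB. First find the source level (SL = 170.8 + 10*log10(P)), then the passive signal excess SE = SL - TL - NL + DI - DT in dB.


Step 1: SL = 170.8 + 10*log10(6513.1) = 208.94 dB
Step 2: SE = SL - TL - NL + DI - DT = 208.94 - 52 - 75 + 29 - 12 = 98.94

98.94 dB


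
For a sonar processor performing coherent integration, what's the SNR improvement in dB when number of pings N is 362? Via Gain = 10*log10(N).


25.59 dB


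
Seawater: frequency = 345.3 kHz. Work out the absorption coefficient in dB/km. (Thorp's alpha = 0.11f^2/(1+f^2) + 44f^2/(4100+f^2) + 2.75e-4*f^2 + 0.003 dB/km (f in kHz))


75.439 dB/km


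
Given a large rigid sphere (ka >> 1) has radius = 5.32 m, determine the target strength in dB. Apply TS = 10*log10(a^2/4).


TS = 10*log10(5.32^2 / 4) = 10*log10(7.0756) = 8.5

8.5 dB


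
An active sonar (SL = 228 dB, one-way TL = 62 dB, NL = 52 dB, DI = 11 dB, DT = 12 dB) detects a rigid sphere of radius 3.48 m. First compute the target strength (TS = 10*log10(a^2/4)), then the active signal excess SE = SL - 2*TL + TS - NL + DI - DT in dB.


Step 1: TS = 10*log10(3.48^2/4) = 4.81 dB
Step 2: SE = SL - 2*TL + TS - NL + DI - DT = 228 - 2*62 + (4.81) - 52 + 11 - 12 = 55.81

55.81 dB


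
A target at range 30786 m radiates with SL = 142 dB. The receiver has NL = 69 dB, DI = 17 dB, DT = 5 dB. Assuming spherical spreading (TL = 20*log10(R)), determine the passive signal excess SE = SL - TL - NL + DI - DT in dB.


Step 1: TL = 20*log10(30786) = 89.77 dB
Step 2: SE = 142 - 89.77 - 69 + 17 - 5 = -4.77

-4.77 dB


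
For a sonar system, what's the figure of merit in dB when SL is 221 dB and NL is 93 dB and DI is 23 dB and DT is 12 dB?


FOM = SL - NL + DI - DT = 221 - 93 + 23 - 12 = 139

139 dB


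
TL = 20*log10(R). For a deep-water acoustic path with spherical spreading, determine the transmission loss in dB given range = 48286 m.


TL = 20*log10(48286) = 93.68

93.68 dB


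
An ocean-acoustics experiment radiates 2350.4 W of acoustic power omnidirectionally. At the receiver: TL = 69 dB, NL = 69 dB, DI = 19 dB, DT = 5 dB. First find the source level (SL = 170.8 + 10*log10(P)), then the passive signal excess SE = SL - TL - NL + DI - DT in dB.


Step 1: SL = 170.8 + 10*log10(2350.4) = 204.51 dB
Step 2: SE = SL - TL - NL + DI - DT = 204.51 - 69 - 69 + 19 - 5 = 80.51

80.51 dB


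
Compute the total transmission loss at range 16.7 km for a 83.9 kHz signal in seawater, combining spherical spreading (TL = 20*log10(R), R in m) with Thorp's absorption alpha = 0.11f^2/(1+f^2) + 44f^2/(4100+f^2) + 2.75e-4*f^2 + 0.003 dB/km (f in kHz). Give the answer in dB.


583.01 dB


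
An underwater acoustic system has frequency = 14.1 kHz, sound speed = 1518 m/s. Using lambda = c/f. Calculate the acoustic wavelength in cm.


lambda = c/f = 1518 / 14100 = 0.1077 m = 10.77 cm

10.77 cm


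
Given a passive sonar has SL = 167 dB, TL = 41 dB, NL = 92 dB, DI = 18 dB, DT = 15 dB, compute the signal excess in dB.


37 dB


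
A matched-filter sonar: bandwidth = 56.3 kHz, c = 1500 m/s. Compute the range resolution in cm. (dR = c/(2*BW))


dR = c/(2*BW) = 1500 / (2 * 56.3e3) = 0.0133 m = 1.33 cm

1.33 cm


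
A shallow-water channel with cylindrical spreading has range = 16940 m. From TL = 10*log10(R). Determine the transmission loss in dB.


42.29 dB


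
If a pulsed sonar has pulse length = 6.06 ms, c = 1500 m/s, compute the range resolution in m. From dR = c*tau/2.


dR = c*tau/2 = 1500 * 6.06e-3 / 2 = 4.545

4.545 m


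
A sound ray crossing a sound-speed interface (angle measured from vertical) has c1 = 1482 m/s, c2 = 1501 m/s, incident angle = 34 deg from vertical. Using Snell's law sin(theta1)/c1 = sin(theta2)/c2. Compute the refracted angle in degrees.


sin(theta2) = (c2/c1)*sin(theta1) = (1501/1482)*sin(34 deg) = 0.56636
theta2 = arcsin(0.56636) = 34.5

34.5 deg


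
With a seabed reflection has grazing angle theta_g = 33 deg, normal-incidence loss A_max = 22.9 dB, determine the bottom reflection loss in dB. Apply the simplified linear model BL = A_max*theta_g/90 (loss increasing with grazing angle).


BL = A_max * theta_g / 90 = 22.9 * 33 / 90 = 8.4

8.4 dB


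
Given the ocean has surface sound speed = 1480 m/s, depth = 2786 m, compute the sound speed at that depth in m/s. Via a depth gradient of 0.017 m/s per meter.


c = 1480 + 0.017 * 2786 = 1527.362

1527.362 m/s


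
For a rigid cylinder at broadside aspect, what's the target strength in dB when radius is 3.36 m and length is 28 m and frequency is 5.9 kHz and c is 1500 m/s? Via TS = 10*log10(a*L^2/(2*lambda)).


37.14 dB


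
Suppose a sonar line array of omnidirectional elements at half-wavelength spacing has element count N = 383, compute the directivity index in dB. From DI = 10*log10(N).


DI = 10*log10(383) = 25.83

25.83 dB


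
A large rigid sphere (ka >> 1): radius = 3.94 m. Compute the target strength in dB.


TS = 10*log10(3.94^2 / 4) = 10*log10(3.8809) = 5.89

5.89 dB


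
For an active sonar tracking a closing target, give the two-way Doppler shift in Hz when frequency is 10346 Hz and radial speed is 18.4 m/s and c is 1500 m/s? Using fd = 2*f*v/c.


253.82 Hz


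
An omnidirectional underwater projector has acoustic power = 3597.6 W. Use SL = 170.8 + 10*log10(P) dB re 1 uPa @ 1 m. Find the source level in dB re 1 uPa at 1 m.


SL = 170.8 + 10*log10(3597.6) = 170.8 + 35.56 = 206.36

206.36 dB


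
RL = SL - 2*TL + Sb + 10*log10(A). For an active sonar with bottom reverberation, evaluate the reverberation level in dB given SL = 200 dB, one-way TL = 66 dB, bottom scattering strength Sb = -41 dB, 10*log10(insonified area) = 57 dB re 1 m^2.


RL = SL - 2*TL + Sb + 10*log10(A) = 200 - 2*66 + (-41) + 57 = 84

84 dB


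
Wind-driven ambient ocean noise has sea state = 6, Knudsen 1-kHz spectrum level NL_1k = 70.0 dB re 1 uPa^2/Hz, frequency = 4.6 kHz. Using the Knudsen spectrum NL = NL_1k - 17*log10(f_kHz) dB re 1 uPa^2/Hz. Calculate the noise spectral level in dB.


NL = NL_1k - 17*log10(f_kHz) = 70.0 - 17*log10(4.6) = 70.0 - (11.27) = 58.73

58.73 dB
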